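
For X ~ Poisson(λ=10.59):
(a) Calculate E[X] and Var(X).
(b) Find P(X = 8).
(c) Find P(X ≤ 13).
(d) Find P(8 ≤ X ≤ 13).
(a) E[X] = 10.5900, Var(X) = 10.5900
(b) P(X = 8) = 0.098734
(c) P(X ≤ 13) = 0.817765
(d) P(8 ≤ X ≤ 13) = 0.646070

We have X ~ Poisson(λ=10.59).

(a) Moments:
E[X] = 10.5900
Var(X) = 10.5900
σ = √Var(X) = 3.2542

(b) Point probability using PMF:
P(X = 8) = 0.098734

(c) Cumulative probability using CDF:
P(X ≤ 13) = F(13) = 0.817765

(d) Range probability:
P(8 ≤ X ≤ 13) = P(X ≤ 13) - P(X ≤ 7)
                   = F(13) - F(7)
                   = 0.817765 - 0.171695
                   = 0.646070

This means approximately 64.6% of outcomes fall in the interval [8, 13].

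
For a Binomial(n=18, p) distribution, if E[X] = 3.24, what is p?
p = 0.18

For a Binomial(n, p) distribution:
E[X] = n × p

Given n = 18 and E[X] = 3.24:
3.24 = 18 × p
p = 3.24 / 18 = 0.18

Verification: Binomial(18, 0.18) has E[X] = 3.24 ✓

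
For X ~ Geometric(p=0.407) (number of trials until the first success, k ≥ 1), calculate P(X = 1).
0.407000

We have X ~ Geometric(p=0.407) (number of trials until the first success, k ≥ 1).

For a Geometric distribution, the PMF gives us the probability of each outcome.

Using the PMF formula:
P(X = 1) = 0.407000

Rounded to 4 decimal places: 0.4070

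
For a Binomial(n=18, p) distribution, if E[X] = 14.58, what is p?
p = 0.81

For a Binomial(n, p) distribution:
E[X] = n × p

Given n = 18 and E[X] = 14.58:
14.58 = 18 × p
p = 14.58 / 18 = 0.81

Verification: Binomial(18, 0.81) has E[X] = 14.58 ✓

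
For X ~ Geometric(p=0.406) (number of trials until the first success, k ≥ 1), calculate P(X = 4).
0.085091

We have X ~ Geometric(p=0.406) (number of trials until the first success, k ≥ 1).

For a Geometric distribution, the PMF gives us the probability of each outcome.

Using the PMF formula:
P(X = 4) = 0.085091

Rounded to 4 decimal places: 0.0851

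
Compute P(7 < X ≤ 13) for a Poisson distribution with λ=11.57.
0.615959

We have X ~ Poisson(λ=11.57).

To find P(7 < X ≤ 13), we use:
P(7 < X ≤ 13) = P(X ≤ 13) - P(X ≤ 7)
                 = F(13) - F(7)
                 = 0.726002 - 0.110043
                 = 0.615959

So there's approximately a 61.6% chance that X falls in this range.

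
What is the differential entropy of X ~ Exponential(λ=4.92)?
-0.5933 nats

We have X ~ Exponential(λ=4.92).

The differential entropy measures the uncertainty or information content of the distribution.

For an Exponential distribution with λ=4.92:
h(X) = -0.5933 nats

(In bits, this would be -0.8560 bits.)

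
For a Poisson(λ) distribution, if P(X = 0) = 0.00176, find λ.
λ = 6.3424

For a Poisson(λ) distribution, the PMF at 0 is:
P(X = 0) = λ^0 e^(-λ) / 0! = e^(-λ)

Given P(X = 0) = 0.00176:
e^(-λ) = 0.00176
-λ = ln(0.00176)
λ = -ln(0.00176) = 6.3424

Verification: e^(-6.3424) = 0.00176 ✓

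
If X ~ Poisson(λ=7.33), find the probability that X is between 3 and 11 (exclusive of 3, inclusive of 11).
0.864210

We have X ~ Poisson(λ=7.33).

To find P(3 < X ≤ 11), we use:
P(3 < X ≤ 11) = P(X ≤ 11) - P(X ≤ 3)
                 = F(11) - F(3)
                 = 0.930314 - 0.066104
                 = 0.864210

So there's approximately a 86.4% chance that X falls in this range.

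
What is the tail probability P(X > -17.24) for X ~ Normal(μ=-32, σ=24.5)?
0.273438

We have X ~ Normal(μ=-32, σ=24.5).

P(X > -17.24) = 1 - P(X ≤ -17.24)
                = 1 - F(-17.24)
                = 1 - 0.726562
                = 0.273438

So there's approximately a 27.3% chance that X exceeds -17.24.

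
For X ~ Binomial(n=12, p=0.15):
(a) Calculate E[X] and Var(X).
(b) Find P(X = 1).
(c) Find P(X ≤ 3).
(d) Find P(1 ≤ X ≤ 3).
(a) E[X] = 1.8000, Var(X) = 1.5300
(b) P(X = 1) = 0.301218
(c) P(X ≤ 3) = 0.907794
(d) P(1 ≤ X ≤ 3) = 0.765552

We have X ~ Binomial(n=12, p=0.15).

(a) Moments:
E[X] = 1.8000
Var(X) = 1.5300
σ = √Var(X) = 1.2369

(b) Point probability using PMF:
P(X = 1) = 0.301218

(c) Cumulative probability using CDF:
P(X ≤ 3) = F(3) = 0.907794

(d) Range probability:
P(1 ≤ X ≤ 3) = P(X ≤ 3) - P(X ≤ 0)
                   = F(3) - F(0)
                   = 0.907794 - 0.142242
                   = 0.765552

This means approximately 76.6% of outcomes fall in the interval [1, 3].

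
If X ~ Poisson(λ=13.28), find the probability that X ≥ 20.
0.050776

We have X ~ Poisson(λ=13.28).

For discrete distributions, P(X ≥ 20) = 1 - P(X ≤ 19).

P(X ≤ 19) = 0.949224
P(X ≥ 20) = 1 - 0.949224 = 0.050776

So there's approximately a 5.1% chance that X is at least 20.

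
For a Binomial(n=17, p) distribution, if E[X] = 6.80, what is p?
p = 0.4

For a Binomial(n, p) distribution:
E[X] = n × p

Given n = 17 and E[X] = 6.80:
6.80 = 17 × p
p = 6.80 / 17 = 0.4

Verification: Binomial(17, 0.4) has E[X] = 6.80 ✓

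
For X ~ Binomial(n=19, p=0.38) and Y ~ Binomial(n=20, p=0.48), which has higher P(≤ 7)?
X has higher probability (P(X ≤ 7) = 0.5599 > P(Y ≤ 7) = 0.1739)

Compute P(≤ 7) for each distribution:

X ~ Binomial(n=19, p=0.38):
P(X ≤ 7) = 0.5599

Y ~ Binomial(n=20, p=0.48):
P(Y ≤ 7) = 0.1739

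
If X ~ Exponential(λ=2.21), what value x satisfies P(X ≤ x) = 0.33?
0.1812

We have X ~ Exponential(λ=2.21).

We want to find x such that P(X ≤ x) = 0.33.

This is the 33rd percentile, which means 33% of values fall below this point.

Using the inverse CDF (quantile function):
x = F⁻¹(0.33) = 0.1812

Verification: P(X ≤ 0.1812) = 0.33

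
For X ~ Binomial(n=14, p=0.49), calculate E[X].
6.8600

We have X ~ Binomial(n=14, p=0.49).

For a Binomial distribution with n=14, p=0.49:
E[X] = 6.8600

This is the expected (average) value of X.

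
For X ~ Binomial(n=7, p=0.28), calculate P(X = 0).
0.100306

We have X ~ Binomial(n=7, p=0.28).

For a Binomial distribution, the PMF gives us the probability of each outcome.

Using the PMF formula:
P(X = 0) = 0.100306

Rounded to 4 decimal places: 0.1003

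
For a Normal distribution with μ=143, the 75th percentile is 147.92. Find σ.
σ = 7.2944

For X ~ Normal(μ, σ), the p-th percentile satisfies x = μ + z_p × σ,
where z_p = Φ⁻¹(p) is the standard normal quantile.

Step 1: z_{0.75} = Φ⁻¹(0.75) = 0.6745

Step 2: Solve for σ:
147.92 = 143 + 0.6745 × σ
σ = (147.92 - 143) / 0.6745
σ = 4.92 / 0.6745
σ = 7.2944

Verification: μ + z × σ = 143 + 0.6745 × 7.2944 = 147.92 ✓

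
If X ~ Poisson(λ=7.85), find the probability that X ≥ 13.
0.056847

We have X ~ Poisson(λ=7.85).

For discrete distributions, P(X ≥ 13) = 1 - P(X ≤ 12).

P(X ≤ 12) = 0.943153
P(X ≥ 13) = 1 - 0.943153 = 0.056847

So there's approximately a 5.7% chance that X is at least 13.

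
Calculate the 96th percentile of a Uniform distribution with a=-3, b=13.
12.3600

We have X ~ Uniform(a=-3, b=13).

We want to find x such that P(X ≤ x) = 0.96.

This is the 96th percentile, which means 96% of values fall below this point.

Using the inverse CDF (quantile function):
x = F⁻¹(0.96) = 12.3600

Verification: P(X ≤ 12.3600) = 0.96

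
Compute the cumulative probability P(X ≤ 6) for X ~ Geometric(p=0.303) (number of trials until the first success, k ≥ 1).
0.885344

We have X ~ Geometric(p=0.303) (number of trials until the first success, k ≥ 1).

The CDF gives us P(X ≤ k).

Using the CDF:
P(X ≤ 6) = 0.885344

This means there's approximately a 88.5% chance that X is at most 6.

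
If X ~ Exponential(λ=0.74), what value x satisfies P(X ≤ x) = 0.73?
1.7694

We have X ~ Exponential(λ=0.74).

We want to find x such that P(X ≤ x) = 0.73.

This is the 73rd percentile, which means 73% of values fall below this point.

Using the inverse CDF (quantile function):
x = F⁻¹(0.73) = 1.7694

Verification: P(X ≤ 1.7694) = 0.73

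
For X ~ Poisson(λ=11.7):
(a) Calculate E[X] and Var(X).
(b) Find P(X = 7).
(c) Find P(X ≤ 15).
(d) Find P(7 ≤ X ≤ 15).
(a) E[X] = 11.7000, Var(X) = 11.7000
(b) P(X = 7) = 0.049388
(c) P(X ≤ 15) = 0.865306
(d) P(7 ≤ X ≤ 15) = 0.811242

We have X ~ Poisson(λ=11.7).

(a) Moments:
E[X] = 11.7000
Var(X) = 11.7000
σ = √Var(X) = 3.4205

(b) Point probability using PMF:
P(X = 7) = 0.049388

(c) Cumulative probability using CDF:
P(X ≤ 15) = F(15) = 0.865306

(d) Range probability:
P(7 ≤ X ≤ 15) = P(X ≤ 15) - P(X ≤ 6)
                   = F(15) - F(6)
                   = 0.865306 - 0.054064
                   = 0.811242

This means approximately 81.1% of outcomes fall in the interval [7, 15].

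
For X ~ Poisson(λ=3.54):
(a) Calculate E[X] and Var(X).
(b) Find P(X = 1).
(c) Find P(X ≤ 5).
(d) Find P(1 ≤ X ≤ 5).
(a) E[X] = 3.5400, Var(X) = 3.5400
(b) P(X = 1) = 0.102707
(c) P(X ≤ 5) = 0.852282
(d) P(1 ≤ X ≤ 5) = 0.823268

We have X ~ Poisson(λ=3.54).

(a) Moments:
E[X] = 3.5400
Var(X) = 3.5400
σ = √Var(X) = 1.8815

(b) Point probability using PMF:
P(X = 1) = 0.102707

(c) Cumulative probability using CDF:
P(X ≤ 5) = F(5) = 0.852282

(d) Range probability:
P(1 ≤ X ≤ 5) = P(X ≤ 5) - P(X ≤ 0)
                   = F(5) - F(0)
                   = 0.852282 - 0.029013
                   = 0.823268

This means approximately 82.3% of outcomes fall in the interval [1, 5].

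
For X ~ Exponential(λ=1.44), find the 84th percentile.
1.2726

We have X ~ Exponential(λ=1.44).

We want to find x such that P(X ≤ x) = 0.84.

This is the 84th percentile, which means 84% of values fall below this point.

Using the inverse CDF (quantile function):
x = F⁻¹(0.84) = 1.2726

Verification: P(X ≤ 1.2726) = 0.84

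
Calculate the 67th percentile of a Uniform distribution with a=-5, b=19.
11.0800

We have X ~ Uniform(a=-5, b=19).

We want to find x such that P(X ≤ x) = 0.67.

This is the 67th percentile, which means 67% of values fall below this point.

Using the inverse CDF (quantile function):
x = F⁻¹(0.67) = 11.0800

Verification: P(X ≤ 11.0800) = 0.67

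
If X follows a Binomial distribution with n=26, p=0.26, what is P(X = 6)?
0.172439

We have X ~ Binomial(n=26, p=0.26).

For a Binomial distribution, the PMF gives us the probability of each outcome.

Using the PMF formula:
P(X = 6) = 0.172439

Rounded to 4 decimal places: 0.1724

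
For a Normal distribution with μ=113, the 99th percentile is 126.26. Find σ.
σ = 5.6999

For X ~ Normal(μ, σ), the p-th percentile satisfies x = μ + z_p × σ,
where z_p = Φ⁻¹(p) is the standard normal quantile.

Step 1: z_{0.99} = Φ⁻¹(0.99) = 2.3263

Step 2: Solve for σ:
126.26 = 113 + 2.3263 × σ
σ = (126.26 - 113) / 2.3263
σ = 13.26 / 2.3263
σ = 5.6999

Verification: μ + z × σ = 113 + 2.3263 × 5.6999 = 126.26 ✓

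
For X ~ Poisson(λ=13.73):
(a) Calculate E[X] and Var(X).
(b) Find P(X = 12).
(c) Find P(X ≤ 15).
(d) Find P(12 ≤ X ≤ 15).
(a) E[X] = 13.7300, Var(X) = 13.7300
(b) P(X = 12) = 0.102058
(c) P(X ≤ 15) = 0.695789
(d) P(12 ≤ X ≤ 15) = 0.412316

We have X ~ Poisson(λ=13.73).

(a) Moments:
E[X] = 13.7300
Var(X) = 13.7300
σ = √Var(X) = 3.7054

(b) Point probability using PMF:
P(X = 12) = 0.102058

(c) Cumulative probability using CDF:
P(X ≤ 15) = F(15) = 0.695789

(d) Range probability:
P(12 ≤ X ≤ 15) = P(X ≤ 15) - P(X ≤ 11)
                   = F(15) - F(11)
                   = 0.695789 - 0.283472
                   = 0.412316

This means approximately 41.2% of outcomes fall in the interval [12, 15].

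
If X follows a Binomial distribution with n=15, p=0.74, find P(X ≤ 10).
0.346942

We have X ~ Binomial(n=15, p=0.74).

The CDF gives us P(X ≤ k).

Using the CDF:
P(X ≤ 10) = 0.346942

This means there's approximately a 34.7% chance that X is at most 10.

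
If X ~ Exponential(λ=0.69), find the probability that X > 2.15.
0.226842

We have X ~ Exponential(λ=0.69).

P(X > 2.15) = 1 - P(X ≤ 2.15)
                = 1 - F(2.15)
                = 1 - 0.773158
                = 0.226842

So there's approximately a 22.7% chance that X exceeds 2.15.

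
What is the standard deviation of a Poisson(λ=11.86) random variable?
3.4438

We have X ~ Poisson(λ=11.86).

For a Poisson distribution with λ=11.86:
σ = √Var(X) = 3.4438

The standard deviation is the square root of the variance.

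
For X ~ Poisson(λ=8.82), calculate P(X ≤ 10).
0.727107

We have X ~ Poisson(λ=8.82).

The CDF gives us P(X ≤ k).

Using the CDF:
P(X ≤ 10) = 0.727107

This means there's approximately a 72.7% chance that X is at most 10.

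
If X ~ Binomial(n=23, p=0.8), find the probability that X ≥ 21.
0.133185

We have X ~ Binomial(n=23, p=0.8).

For discrete distributions, P(X ≥ 21) = 1 - P(X ≤ 20).

P(X ≤ 20) = 0.866815
P(X ≥ 21) = 1 - 0.866815 = 0.133185

So there's approximately a 13.3% chance that X is at least 21.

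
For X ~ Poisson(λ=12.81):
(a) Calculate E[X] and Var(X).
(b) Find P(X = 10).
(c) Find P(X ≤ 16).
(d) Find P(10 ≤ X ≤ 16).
(a) E[X] = 12.8100, Var(X) = 12.8100
(b) P(X = 10) = 0.089622
(c) P(X ≤ 16) = 0.848849
(d) P(10 ≤ X ≤ 16) = 0.670117

We have X ~ Poisson(λ=12.81).

(a) Moments:
E[X] = 12.8100
Var(X) = 12.8100
σ = √Var(X) = 3.5791

(b) Point probability using PMF:
P(X = 10) = 0.089622

(c) Cumulative probability using CDF:
P(X ≤ 16) = F(16) = 0.848849

(d) Range probability:
P(10 ≤ X ≤ 16) = P(X ≤ 16) - P(X ≤ 9)
                   = F(16) - F(9)
                   = 0.848849 - 0.178732
                   = 0.670117

This means approximately 67.0% of outcomes fall in the interval [10, 16].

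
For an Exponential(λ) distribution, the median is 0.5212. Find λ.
λ = 1.3299

For X ~ Exponential(λ), the CDF is F(x) = 1 - e^(-λx).
The median m satisfies F(m) = 0.5:
1 - e^(-λm) = 0.5
e^(-λm) = 0.5
λm = ln(2)
m = ln(2) / λ

Given m = 0.5212:
λ = ln(2) / 0.5212 = 0.693147 / 0.5212 = 1.3299

Verification: ln(2) / 1.3299 = 0.5212 ✓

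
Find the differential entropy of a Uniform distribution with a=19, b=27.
2.0794 nats

We have X ~ Uniform(a=19, b=27).

The differential entropy measures the uncertainty or information content of the distribution.

For a Uniform distribution with a=19, b=27:
h(X) = 2.0794 nats

(In bits, this would be 3.0000 bits.)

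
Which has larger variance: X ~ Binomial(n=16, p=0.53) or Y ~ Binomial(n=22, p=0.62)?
Y has larger variance (5.1832 > 3.9856)

Compute the variance for each distribution:

X ~ Binomial(n=16, p=0.53):
Var(X) = 3.9856

Y ~ Binomial(n=22, p=0.62):
Var(Y) = 5.1832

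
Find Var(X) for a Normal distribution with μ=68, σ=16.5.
272.2500

We have X ~ Normal(μ=68, σ=16.5).

For a Normal distribution with μ=68, σ=16.5:
Var(X) = 272.2500

The variance measures the spread of the distribution around the mean.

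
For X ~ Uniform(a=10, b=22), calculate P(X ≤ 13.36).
0.280000

We have X ~ Uniform(a=10, b=22).

The CDF gives us P(X ≤ k).

Using the CDF:
P(X ≤ 13.36) = 0.280000

This means there's approximately a 28.0% chance that X is at most 13.36.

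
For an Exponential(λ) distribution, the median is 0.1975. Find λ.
λ = 3.5096

For X ~ Exponential(λ), the CDF is F(x) = 1 - e^(-λx).
The median m satisfies F(m) = 0.5:
1 - e^(-λm) = 0.5
e^(-λm) = 0.5
λm = ln(2)
m = ln(2) / λ

Given m = 0.1975:
λ = ln(2) / 0.1975 = 0.693147 / 0.1975 = 3.5096

Verification: ln(2) / 3.5096 = 0.1975 ✓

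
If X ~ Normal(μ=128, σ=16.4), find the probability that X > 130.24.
0.445679

We have X ~ Normal(μ=128, σ=16.4).

P(X > 130.24) = 1 - P(X ≤ 130.24)
                = 1 - F(130.24)
                = 1 - 0.554321
                = 0.445679

So there's approximately a 44.6% chance that X exceeds 130.24.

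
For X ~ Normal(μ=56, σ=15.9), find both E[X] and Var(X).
E[X] = 56.0000, Var(X) = 252.8100

We have X ~ Normal(μ=56, σ=15.9).

For a Normal distribution with μ=56, σ=15.9:

Expected value:
E[X] = 56.0000

Variance:
Var(X) = 252.8100

Standard deviation:
σ = √Var(X) = 15.9000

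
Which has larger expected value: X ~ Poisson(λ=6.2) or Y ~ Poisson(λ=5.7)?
X has larger mean (6.2000 > 5.7000)

Compute the expected value for each distribution:

X ~ Poisson(λ=6.2):
E[X] = 6.2000

Y ~ Poisson(λ=5.7):
E[Y] = 5.7000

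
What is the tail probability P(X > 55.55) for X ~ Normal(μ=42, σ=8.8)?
0.061808

We have X ~ Normal(μ=42, σ=8.8).

P(X > 55.55) = 1 - P(X ≤ 55.55)
                = 1 - F(55.55)
                = 1 - 0.938192
                = 0.061808

So there's approximately a 6.2% chance that X exceeds 55.55.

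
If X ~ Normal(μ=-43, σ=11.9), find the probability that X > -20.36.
0.028552

We have X ~ Normal(μ=-43, σ=11.9).

P(X > -20.36) = 1 - P(X ≤ -20.36)
                = 1 - F(-20.36)
                = 1 - 0.971448
                = 0.028552

So there's approximately a 2.9% chance that X exceeds -20.36.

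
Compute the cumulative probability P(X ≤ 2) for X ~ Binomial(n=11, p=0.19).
0.650585

We have X ~ Binomial(n=11, p=0.19).

The CDF gives us P(X ≤ k).

Using the CDF:
P(X ≤ 2) = 0.650585

This means there's approximately a 65.1% chance that X is at most 2.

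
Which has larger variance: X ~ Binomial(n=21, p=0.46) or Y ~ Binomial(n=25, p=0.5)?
Y has larger variance (6.2500 > 5.2164)

Compute the variance for each distribution:

X ~ Binomial(n=21, p=0.46):
Var(X) = 5.2164

Y ~ Binomial(n=25, p=0.5):
Var(Y) = 6.2500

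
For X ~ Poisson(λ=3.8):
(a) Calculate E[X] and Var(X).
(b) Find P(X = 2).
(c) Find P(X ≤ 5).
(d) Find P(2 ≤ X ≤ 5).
(a) E[X] = 3.8000, Var(X) = 3.8000
(b) P(X = 2) = 0.161517
(c) P(X ≤ 5) = 0.815556
(d) P(2 ≤ X ≤ 5) = 0.708177

We have X ~ Poisson(λ=3.8).

(a) Moments:
E[X] = 3.8000
Var(X) = 3.8000
σ = √Var(X) = 1.9494

(b) Point probability using PMF:
P(X = 2) = 0.161517

(c) Cumulative probability using CDF:
P(X ≤ 5) = F(5) = 0.815556

(d) Range probability:
P(2 ≤ X ≤ 5) = P(X ≤ 5) - P(X ≤ 1)
                   = F(5) - F(1)
                   = 0.815556 - 0.107380
                   = 0.708177

This means approximately 70.8% of outcomes fall in the interval [2, 5].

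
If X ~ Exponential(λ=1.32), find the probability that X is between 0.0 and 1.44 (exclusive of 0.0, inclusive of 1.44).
0.850551

We have X ~ Exponential(λ=1.32).

To find P(0.0 < X ≤ 1.44), we use:
P(0.0 < X ≤ 1.44) = P(X ≤ 1.44) - P(X ≤ 0.0)
                 = F(1.44) - F(0.0)
                 = 0.850551 - 0.000000
                 = 0.850551

So there's approximately a 85.1% chance that X falls in this range.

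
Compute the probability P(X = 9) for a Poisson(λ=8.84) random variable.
0.131566

We have X ~ Poisson(λ=8.84).

For a Poisson distribution, the PMF gives us the probability of each outcome.

Using the PMF formula:
P(X = 9) = 0.131566

Rounded to 4 decimal places: 0.1316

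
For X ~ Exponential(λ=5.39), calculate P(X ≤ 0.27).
0.766670

We have X ~ Exponential(λ=5.39).

The CDF gives us P(X ≤ k).

Using the CDF:
P(X ≤ 0.27) = 0.766670

This means there's approximately a 76.7% chance that X is at most 0.27.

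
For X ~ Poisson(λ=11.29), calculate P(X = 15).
0.058983

We have X ~ Poisson(λ=11.29).

For a Poisson distribution, the PMF gives us the probability of each outcome.

Using the PMF formula:
P(X = 15) = 0.058983

Rounded to 4 decimal places: 0.0590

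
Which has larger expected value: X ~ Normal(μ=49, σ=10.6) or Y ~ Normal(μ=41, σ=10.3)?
X has larger mean (49.0000 > 41.0000)

Compute the expected value for each distribution:

X ~ Normal(μ=49, σ=10.6):
E[X] = 49.0000

Y ~ Normal(μ=41, σ=10.3):
E[Y] = 41.0000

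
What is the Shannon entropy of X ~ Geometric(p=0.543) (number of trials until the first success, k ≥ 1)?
1.2697 nats

We have X ~ Geometric(p=0.543) (number of trials until the first success, k ≥ 1).

The Shannon entropy measures the uncertainty or information content of the distribution.

For a Geometric distribution with p=0.543 (number of trials until the first success, k ≥ 1):
H(X) = 1.2697 nats

(In bits, this would be 1.8318 bits.)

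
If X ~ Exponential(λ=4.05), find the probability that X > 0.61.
0.084543

We have X ~ Exponential(λ=4.05).

P(X > 0.61) = 1 - P(X ≤ 0.61)
                = 1 - F(0.61)
                = 1 - 0.915457
                = 0.084543

So there's approximately a 8.5% chance that X exceeds 0.61.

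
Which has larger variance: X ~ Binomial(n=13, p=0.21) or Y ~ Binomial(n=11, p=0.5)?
Y has larger variance (2.7500 > 2.1567)

Compute the variance for each distribution:

X ~ Binomial(n=13, p=0.21):
Var(X) = 2.1567

Y ~ Binomial(n=11, p=0.5):
Var(Y) = 2.7500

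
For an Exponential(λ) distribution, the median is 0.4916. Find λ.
λ = 1.4100

For X ~ Exponential(λ), the CDF is F(x) = 1 - e^(-λx).
The median m satisfies F(m) = 0.5:
1 - e^(-λm) = 0.5
e^(-λm) = 0.5
λm = ln(2)
m = ln(2) / λ

Given m = 0.4916:
λ = ln(2) / 0.4916 = 0.693147 / 0.4916 = 1.4100

Verification: ln(2) / 1.4100 = 0.4916 ✓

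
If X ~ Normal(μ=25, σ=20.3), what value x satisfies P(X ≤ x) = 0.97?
63.1801

We have X ~ Normal(μ=25, σ=20.3).

We want to find x such that P(X ≤ x) = 0.97.

This is the 97th percentile, which means 97% of values fall below this point.

Using the inverse CDF (quantile function):
x = F⁻¹(0.97) = 63.1801

Verification: P(X ≤ 63.1801) = 0.97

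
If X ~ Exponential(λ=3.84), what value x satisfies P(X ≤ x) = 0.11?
0.0303

We have X ~ Exponential(λ=3.84).

We want to find x such that P(X ≤ x) = 0.11.

This is the 11th percentile, which means 11% of values fall below this point.

Using the inverse CDF (quantile function):
x = F⁻¹(0.11) = 0.0303

Verification: P(X ≤ 0.0303) = 0.11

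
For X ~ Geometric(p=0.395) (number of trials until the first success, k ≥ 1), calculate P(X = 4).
0.087471

We have X ~ Geometric(p=0.395) (number of trials until the first success, k ≥ 1).

For a Geometric distribution, the PMF gives us the probability of each outcome.

Using the PMF formula:
P(X = 4) = 0.087471

Rounded to 4 decimal places: 0.0875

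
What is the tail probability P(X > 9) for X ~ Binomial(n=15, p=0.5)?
0.150879

We have X ~ Binomial(n=15, p=0.5).

P(X > 9) = 1 - P(X ≤ 9)
                = 1 - F(9)
                = 1 - 0.849121
                = 0.150879

So there's approximately a 15.1% chance that X exceeds 9.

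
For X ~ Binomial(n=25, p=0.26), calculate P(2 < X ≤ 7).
0.660638

We have X ~ Binomial(n=25, p=0.26).

To find P(2 < X ≤ 7), we use:
P(2 < X ≤ 7) = P(X ≤ 7) - P(X ≤ 2)
                 = F(7) - F(2)
                 = 0.685827 - 0.025189
                 = 0.660638

So there's approximately a 66.1% chance that X falls in this range.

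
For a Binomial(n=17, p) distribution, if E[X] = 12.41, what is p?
p = 0.73

For a Binomial(n, p) distribution:
E[X] = n × p

Given n = 17 and E[X] = 12.41:
12.41 = 17 × p
p = 12.41 / 17 = 0.73

Verification: Binomial(17, 0.73) has E[X] = 12.41 ✓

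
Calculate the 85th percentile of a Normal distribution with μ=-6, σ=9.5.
3.8461

We have X ~ Normal(μ=-6, σ=9.5).

We want to find x such that P(X ≤ x) = 0.85.

This is the 85th percentile, which means 85% of values fall below this point.

Using the inverse CDF (quantile function):
x = F⁻¹(0.85) = 3.8461

Verification: P(X ≤ 3.8461) = 0.85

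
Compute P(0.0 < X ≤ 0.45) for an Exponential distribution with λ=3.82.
0.820755

We have X ~ Exponential(λ=3.82).

To find P(0.0 < X ≤ 0.45), we use:
P(0.0 < X ≤ 0.45) = P(X ≤ 0.45) - P(X ≤ 0.0)
                 = F(0.45) - F(0.0)
                 = 0.820755 - 0.000000
                 = 0.820755

So there's approximately a 82.1% chance that X falls in this range.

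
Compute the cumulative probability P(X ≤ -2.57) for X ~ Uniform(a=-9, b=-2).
0.918571

We have X ~ Uniform(a=-9, b=-2).

The CDF gives us P(X ≤ k).

Using the CDF:
P(X ≤ -2.57) = 0.918571

This means there's approximately a 91.9% chance that X is at most -2.57.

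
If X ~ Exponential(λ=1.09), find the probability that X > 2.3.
0.081512

We have X ~ Exponential(λ=1.09).

P(X > 2.3) = 1 - P(X ≤ 2.3)
                = 1 - F(2.3)
                = 1 - 0.918488
                = 0.081512

So there's approximately a 8.2% chance that X exceeds 2.3.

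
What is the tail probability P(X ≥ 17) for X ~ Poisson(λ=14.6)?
0.298043

We have X ~ Poisson(λ=14.6).

For discrete distributions, P(X ≥ 17) = 1 - P(X ≤ 16).

P(X ≤ 16) = 0.701957
P(X ≥ 17) = 1 - 0.701957 = 0.298043

So there's approximately a 29.8% chance that X is at least 17.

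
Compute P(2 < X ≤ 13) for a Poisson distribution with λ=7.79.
0.955444

We have X ~ Poisson(λ=7.79).

To find P(2 < X ≤ 13), we use:
P(2 < X ≤ 13) = P(X ≤ 13) - P(X ≤ 2)
                 = F(13) - F(2)
                 = 0.971639 - 0.016195
                 = 0.955444

So there's approximately a 95.5% chance that X falls in this range.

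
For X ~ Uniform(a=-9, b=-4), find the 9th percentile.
-8.5500

We have X ~ Uniform(a=-9, b=-4).

We want to find x such that P(X ≤ x) = 0.09.

This is the 9th percentile, which means 9% of values fall below this point.

Using the inverse CDF (quantile function):
x = F⁻¹(0.09) = -8.5500

Verification: P(X ≤ -8.5500) = 0.09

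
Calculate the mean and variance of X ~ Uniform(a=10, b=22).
E[X] = 16.0000, Var(X) = 12.0000

We have X ~ Uniform(a=10, b=22).

For a Uniform distribution with a=10, b=22:

Expected value:
E[X] = 16.0000

Variance:
Var(X) = 12.0000

Standard deviation:
σ = √Var(X) = 3.4641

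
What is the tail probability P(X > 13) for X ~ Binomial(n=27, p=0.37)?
0.082635

We have X ~ Binomial(n=27, p=0.37).

P(X > 13) = 1 - P(X ≤ 13)
                = 1 - F(13)
                = 1 - 0.917365
                = 0.082635

So there's approximately a 8.3% chance that X exceeds 13.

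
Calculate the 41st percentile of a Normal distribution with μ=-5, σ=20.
-9.5509

We have X ~ Normal(μ=-5, σ=20).

We want to find x such that P(X ≤ x) = 0.41.

This is the 41st percentile, which means 41% of values fall below this point.

Using the inverse CDF (quantile function):
x = F⁻¹(0.41) = -9.5509

Verification: P(X ≤ -9.5509) = 0.41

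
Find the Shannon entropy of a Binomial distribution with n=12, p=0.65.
1.9167 nats

We have X ~ Binomial(n=12, p=0.65).

The Shannon entropy measures the uncertainty or information content of the distribution.

For a Binomial distribution with n=12, p=0.65:
H(X) = 1.9167 nats

(In bits, this would be 2.7652 bits.)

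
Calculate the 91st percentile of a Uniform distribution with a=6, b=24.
22.3800

We have X ~ Uniform(a=6, b=24).

We want to find x such that P(X ≤ x) = 0.91.

This is the 91st percentile, which means 91% of values fall below this point.

Using the inverse CDF (quantile function):
x = F⁻¹(0.91) = 22.3800

Verification: P(X ≤ 22.3800) = 0.91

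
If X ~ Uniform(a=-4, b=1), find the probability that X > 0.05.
0.190000

We have X ~ Uniform(a=-4, b=1).

P(X > 0.05) = 1 - P(X ≤ 0.05)
                = 1 - F(0.05)
                = 1 - 0.810000
                = 0.190000

So there's approximately a 19.0% chance that X exceeds 0.05.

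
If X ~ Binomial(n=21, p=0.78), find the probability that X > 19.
0.037522

We have X ~ Binomial(n=21, p=0.78).

P(X > 19) = 1 - P(X ≤ 19)
                = 1 - F(19)
                = 1 - 0.962478
                = 0.037522

So there's approximately a 3.8% chance that X exceeds 19.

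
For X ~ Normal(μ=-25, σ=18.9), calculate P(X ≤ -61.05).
0.028234

We have X ~ Normal(μ=-25, σ=18.9).

The CDF gives us P(X ≤ k).

Using the CDF:
P(X ≤ -61.05) = 0.028234

This means there's approximately a 2.8% chance that X is at most -61.05.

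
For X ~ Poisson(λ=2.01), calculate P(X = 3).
0.181345

We have X ~ Poisson(λ=2.01).

For a Poisson distribution, the PMF gives us the probability of each outcome.

Using the PMF formula:
P(X = 3) = 0.181345

Rounded to 4 decimal places: 0.1813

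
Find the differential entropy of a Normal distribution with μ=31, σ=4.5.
2.9230 nats

We have X ~ Normal(μ=31, σ=4.5).

The differential entropy measures the uncertainty or information content of the distribution.

For a Normal distribution with μ=31, σ=4.5:
h(X) = 2.9230 nats

(In bits, this would be 4.2170 bits.)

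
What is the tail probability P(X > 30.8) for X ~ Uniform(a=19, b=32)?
0.092308

We have X ~ Uniform(a=19, b=32).

P(X > 30.8) = 1 - P(X ≤ 30.8)
                = 1 - F(30.8)
                = 1 - 0.907692
                = 0.092308

So there's approximately a 9.2% chance that X exceeds 30.8.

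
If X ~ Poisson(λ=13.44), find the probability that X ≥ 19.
0.088800

We have X ~ Poisson(λ=13.44).

For discrete distributions, P(X ≥ 19) = 1 - P(X ≤ 18).

P(X ≤ 18) = 0.911200
P(X ≥ 19) = 1 - 0.911200 = 0.088800

So there's approximately a 8.9% chance that X is at least 19.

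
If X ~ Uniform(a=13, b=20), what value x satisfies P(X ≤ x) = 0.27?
14.8900

We have X ~ Uniform(a=13, b=20).

We want to find x such that P(X ≤ x) = 0.27.

This is the 27th percentile, which means 27% of values fall below this point.

Using the inverse CDF (quantile function):
x = F⁻¹(0.27) = 14.8900

Verification: P(X ≤ 14.8900) = 0.27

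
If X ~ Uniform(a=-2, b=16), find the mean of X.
7.0000

We have X ~ Uniform(a=-2, b=16).

For a Uniform distribution with a=-2, b=16:
E[X] = 7.0000

This is the expected (average) value of X.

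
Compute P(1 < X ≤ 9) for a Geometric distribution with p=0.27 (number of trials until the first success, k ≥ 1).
0.671128

We have X ~ Geometric(p=0.27) (number of trials until the first success, k ≥ 1).

To find P(1 < X ≤ 9), we use:
P(1 < X ≤ 9) = P(X ≤ 9) - P(X ≤ 1)
                 = F(9) - F(1)
                 = 0.941128 - 0.270000
                 = 0.671128

So there's approximately a 67.1% chance that X falls in this range.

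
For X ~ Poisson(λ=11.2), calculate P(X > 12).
0.333375

We have X ~ Poisson(λ=11.2).

P(X > 12) = 1 - P(X ≤ 12)
                = 1 - F(12)
                = 1 - 0.666625
                = 0.333375

So there's approximately a 33.3% chance that X exceeds 12.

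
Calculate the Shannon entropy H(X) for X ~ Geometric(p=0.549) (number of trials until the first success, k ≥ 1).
1.2538 nats

We have X ~ Geometric(p=0.549) (number of trials until the first success, k ≥ 1).

The Shannon entropy measures the uncertainty or information content of the distribution.

For a Geometric distribution with p=0.549 (number of trials until the first success, k ≥ 1):
H(X) = 1.2538 nats

(In bits, this would be 1.8089 bits.)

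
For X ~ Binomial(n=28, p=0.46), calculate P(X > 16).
0.085085

We have X ~ Binomial(n=28, p=0.46).

P(X > 16) = 1 - P(X ≤ 16)
                = 1 - F(16)
                = 1 - 0.914915
                = 0.085085

So there's approximately a 8.5% chance that X exceeds 16.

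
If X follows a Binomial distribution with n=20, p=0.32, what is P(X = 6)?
0.188108

We have X ~ Binomial(n=20, p=0.32).

For a Binomial distribution, the PMF gives us the probability of each outcome.

Using the PMF formula:
P(X = 6) = 0.188108

Rounded to 4 decimal places: 0.1881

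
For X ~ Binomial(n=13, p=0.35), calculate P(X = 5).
0.215390

We have X ~ Binomial(n=13, p=0.35).

For a Binomial distribution, the PMF gives us the probability of each outcome.

Using the PMF formula:
P(X = 5) = 0.215390

Rounded to 4 decimal places: 0.2154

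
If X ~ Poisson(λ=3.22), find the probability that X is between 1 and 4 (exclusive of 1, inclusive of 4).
0.608431

We have X ~ Poisson(λ=3.22).

To find P(1 < X ≤ 4), we use:
P(1 < X ≤ 4) = P(X ≤ 4) - P(X ≤ 1)
                 = F(4) - F(1)
                 = 0.777042 - 0.168610
                 = 0.608431

So there's approximately a 60.8% chance that X falls in this range.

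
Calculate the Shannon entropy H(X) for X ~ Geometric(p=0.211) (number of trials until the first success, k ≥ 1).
2.4421 nats

We have X ~ Geometric(p=0.211) (number of trials until the first success, k ≥ 1).

The Shannon entropy measures the uncertainty or information content of the distribution.

For a Geometric distribution with p=0.211 (number of trials until the first success, k ≥ 1):
H(X) = 2.4421 nats

(In bits, this would be 3.5232 bits.)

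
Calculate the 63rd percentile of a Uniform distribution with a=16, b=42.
32.3800

We have X ~ Uniform(a=16, b=42).

We want to find x such that P(X ≤ x) = 0.63.

This is the 63rd percentile, which means 63% of values fall below this point.

Using the inverse CDF (quantile function):
x = F⁻¹(0.63) = 32.3800

Verification: P(X ≤ 32.3800) = 0.63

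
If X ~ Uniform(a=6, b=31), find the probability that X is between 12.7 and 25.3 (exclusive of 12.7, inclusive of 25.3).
0.504000

We have X ~ Uniform(a=6, b=31).

To find P(12.7 < X ≤ 25.3), we use:
P(12.7 < X ≤ 25.3) = P(X ≤ 25.3) - P(X ≤ 12.7)
                 = F(25.3) - F(12.7)
                 = 0.772000 - 0.268000
                 = 0.504000

So there's approximately a 50.4% chance that X falls in this range.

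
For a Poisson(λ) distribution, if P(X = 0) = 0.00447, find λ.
λ = 5.4104

For a Poisson(λ) distribution, the PMF at 0 is:
P(X = 0) = λ^0 e^(-λ) / 0! = e^(-λ)

Given P(X = 0) = 0.00447:
e^(-λ) = 0.00447
-λ = ln(0.00447)
λ = -ln(0.00447) = 5.4104

Verification: e^(-5.4104) = 0.00447 ✓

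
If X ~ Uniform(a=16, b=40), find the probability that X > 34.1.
0.245833

We have X ~ Uniform(a=16, b=40).

P(X > 34.1) = 1 - P(X ≤ 34.1)
                = 1 - F(34.1)
                = 1 - 0.754167
                = 0.245833

So there's approximately a 24.6% chance that X exceeds 34.1.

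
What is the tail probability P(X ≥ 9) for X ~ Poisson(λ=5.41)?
0.098162

We have X ~ Poisson(λ=5.41).

For discrete distributions, P(X ≥ 9) = 1 - P(X ≤ 8).

P(X ≤ 8) = 0.901838
P(X ≥ 9) = 1 - 0.901838 = 0.098162

So there's approximately a 9.8% chance that X is at least 9.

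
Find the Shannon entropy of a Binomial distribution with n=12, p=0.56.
1.9597 nats

We have X ~ Binomial(n=12, p=0.56).

The Shannon entropy measures the uncertainty or information content of the distribution.

For a Binomial distribution with n=12, p=0.56:
H(X) = 1.9597 nats

(In bits, this would be 2.8273 bits.)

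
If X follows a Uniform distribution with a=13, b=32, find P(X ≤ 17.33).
0.227895

We have X ~ Uniform(a=13, b=32).

The CDF gives us P(X ≤ k).

Using the CDF:
P(X ≤ 17.33) = 0.227895

This means there's approximately a 22.8% chance that X is at most 17.33.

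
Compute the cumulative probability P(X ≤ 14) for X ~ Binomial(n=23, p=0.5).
0.894980

We have X ~ Binomial(n=23, p=0.5).

The CDF gives us P(X ≤ k).

Using the CDF:
P(X ≤ 14) = 0.894980

This means there's approximately a 89.5% chance that X is at most 14.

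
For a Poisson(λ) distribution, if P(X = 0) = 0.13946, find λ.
λ = 1.9700

For a Poisson(λ) distribution, the PMF at 0 is:
P(X = 0) = λ^0 e^(-λ) / 0! = e^(-λ)

Given P(X = 0) = 0.13946:
e^(-λ) = 0.13946
-λ = ln(0.13946)
λ = -ln(0.13946) = 1.9700

Verification: e^(-1.9700) = 0.13946 ✓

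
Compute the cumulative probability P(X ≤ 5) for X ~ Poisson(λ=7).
0.300708

We have X ~ Poisson(λ=7).

The CDF gives us P(X ≤ k).

Using the CDF:
P(X ≤ 5) = 0.300708

This means there's approximately a 30.1% chance that X is at most 5.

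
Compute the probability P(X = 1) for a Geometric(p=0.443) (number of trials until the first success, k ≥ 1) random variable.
0.443000

We have X ~ Geometric(p=0.443) (number of trials until the first success, k ≥ 1).

For a Geometric distribution, the PMF gives us the probability of each outcome.

Using the PMF formula:
P(X = 1) = 0.443000

Rounded to 4 decimal places: 0.4430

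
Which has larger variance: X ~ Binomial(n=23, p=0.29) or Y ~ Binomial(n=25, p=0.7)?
Y has larger variance (5.2500 > 4.7357)

Compute the variance for each distribution:

X ~ Binomial(n=23, p=0.29):
Var(X) = 4.7357

Y ~ Binomial(n=25, p=0.7):
Var(Y) = 5.2500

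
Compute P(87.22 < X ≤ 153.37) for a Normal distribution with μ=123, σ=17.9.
0.932308

We have X ~ Normal(μ=123, σ=17.9).

To find P(87.22 < X ≤ 153.37), we use:
P(87.22 < X ≤ 153.37) = P(X ≤ 153.37) - P(X ≤ 87.22)
                 = F(153.37) - F(87.22)
                 = 0.955118 - 0.022811
                 = 0.932308

So there's approximately a 93.2% chance that X falls in this range.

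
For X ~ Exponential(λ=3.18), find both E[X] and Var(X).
E[X] = 0.3145, Var(X) = 0.0989

We have X ~ Exponential(λ=3.18).

For an Exponential distribution with λ=3.18:

Expected value:
E[X] = 0.3145

Variance:
Var(X) = 0.0989

Standard deviation:
σ = √Var(X) = 0.3145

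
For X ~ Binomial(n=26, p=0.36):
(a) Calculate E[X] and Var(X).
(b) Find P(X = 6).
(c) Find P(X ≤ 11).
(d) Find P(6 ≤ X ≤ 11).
(a) E[X] = 9.3600, Var(X) = 5.9904
(b) P(X = 6) = 0.066616
(c) P(X ≤ 11) = 0.810180
(d) P(6 ≤ X ≤ 11) = 0.757364

We have X ~ Binomial(n=26, p=0.36).

(a) Moments:
E[X] = 9.3600
Var(X) = 5.9904
σ = √Var(X) = 2.4475

(b) Point probability using PMF:
P(X = 6) = 0.066616

(c) Cumulative probability using CDF:
P(X ≤ 11) = F(11) = 0.810180

(d) Range probability:
P(6 ≤ X ≤ 11) = P(X ≤ 11) - P(X ≤ 5)
                   = F(11) - F(5)
                   = 0.810180 - 0.052817
                   = 0.757364

This means approximately 75.7% of outcomes fall in the interval [6, 11].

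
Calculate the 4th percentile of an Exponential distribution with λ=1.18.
0.0346

We have X ~ Exponential(λ=1.18).

We want to find x such that P(X ≤ x) = 0.04.

This is the 4th percentile, which means 4% of values fall below this point.

Using the inverse CDF (quantile function):
x = F⁻¹(0.04) = 0.0346

Verification: P(X ≤ 0.0346) = 0.04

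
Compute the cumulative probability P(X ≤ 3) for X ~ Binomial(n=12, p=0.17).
0.867617

We have X ~ Binomial(n=12, p=0.17).

The CDF gives us P(X ≤ k).

Using the CDF:
P(X ≤ 3) = 0.867617

This means there's approximately a 86.8% chance that X is at most 3.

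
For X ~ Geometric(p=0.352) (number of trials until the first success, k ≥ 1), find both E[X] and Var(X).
E[X] = 2.8409, Var(X) = 5.2299

We have X ~ Geometric(p=0.352) (number of trials until the first success, k ≥ 1).

For a Geometric distribution with p=0.352 (number of trials until the first success, k ≥ 1):

Expected value:
E[X] = 2.8409

Variance:
Var(X) = 5.2299

Standard deviation:
σ = √Var(X) = 2.2869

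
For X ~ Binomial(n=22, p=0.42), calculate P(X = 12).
0.083934

We have X ~ Binomial(n=22, p=0.42).

For a Binomial distribution, the PMF gives us the probability of each outcome.

Using the PMF formula:
P(X = 12) = 0.083934

Rounded to 4 decimal places: 0.0839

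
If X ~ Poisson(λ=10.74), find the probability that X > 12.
0.283217

We have X ~ Poisson(λ=10.74).

P(X > 12) = 1 - P(X ≤ 12)
                = 1 - F(12)
                = 1 - 0.716783
                = 0.283217

So there's approximately a 28.3% chance that X exceeds 12.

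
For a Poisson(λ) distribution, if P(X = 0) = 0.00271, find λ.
λ = 5.9108

For a Poisson(λ) distribution, the PMF at 0 is:
P(X = 0) = λ^0 e^(-λ) / 0! = e^(-λ)

Given P(X = 0) = 0.00271:
e^(-λ) = 0.00271
-λ = ln(0.00271)
λ = -ln(0.00271) = 5.9108

Verification: e^(-5.9108) = 0.00271 ✓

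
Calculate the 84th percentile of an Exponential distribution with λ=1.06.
1.7289

We have X ~ Exponential(λ=1.06).

We want to find x such that P(X ≤ x) = 0.84.

This is the 84th percentile, which means 84% of values fall below this point.

Using the inverse CDF (quantile function):
x = F⁻¹(0.84) = 1.7289

Verification: P(X ≤ 1.7289) = 0.84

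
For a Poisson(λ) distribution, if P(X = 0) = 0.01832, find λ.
λ = 3.9998

For a Poisson(λ) distribution, the PMF at 0 is:
P(X = 0) = λ^0 e^(-λ) / 0! = e^(-λ)

Given P(X = 0) = 0.01832:
e^(-λ) = 0.01832
-λ = ln(0.01832)
λ = -ln(0.01832) = 3.9998

Verification: e^(-3.9998) = 0.01832 ✓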